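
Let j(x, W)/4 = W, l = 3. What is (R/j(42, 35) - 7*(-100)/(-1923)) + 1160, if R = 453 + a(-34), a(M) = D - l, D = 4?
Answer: 156535121/134610 ≈ 1162.9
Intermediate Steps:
j(x, W) = 4*W
a(M) = 1 (a(M) = 4 - 1*3 = 4 - 3 = 1)
R = 454 (R = 453 + 1 = 454)
(R/j(42, 35) - 7*(-100)/(-1923)) + 1160 = (454/((4*35)) - 7*(-100)/(-1923)) + 1160 = (454/140 + 700*(-1/1923)) + 1160 = (454*(1/140) - 700/1923) + 1160 = (227/70 - 700/1923) + 1160 = 387521/134610 + 1160 = 156535121/134610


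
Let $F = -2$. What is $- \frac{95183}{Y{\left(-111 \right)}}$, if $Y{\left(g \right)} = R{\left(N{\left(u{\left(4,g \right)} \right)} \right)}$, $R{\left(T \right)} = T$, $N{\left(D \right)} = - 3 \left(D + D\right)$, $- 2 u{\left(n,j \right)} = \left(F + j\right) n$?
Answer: $\frac{95183}{1356} \approx 70.194$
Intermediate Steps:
$u{\left(n,j \right)} = - \frac{n \left(-2 + j\right)}{2}$ ($u{\left(n,j \right)} = - \frac{\left(-2 + j\right) n}{2} = - \frac{n \left(-2 + j\right)}{2}$)
$N{\left(D \right)} = - 6 D$ ($N{\left(D \right)} = - 3 \cdot 2 D = - 6 D$)
$Y{\left(g \right)} = -24 + 12 g$ ($Y{\left(g \right)} = - 6 \cdot \frac{1}{2} \cdot 4 \left(2 - g\right) = - 6 \left(4 - 2 g\right) = -24 + 12 g$)
$- \frac{95183}{Y{\left(-111 \right)}} = - \frac{95183}{-24 + 12 \left(-111\right)} = - \frac{95183}{-24 - 1332} = - \frac{95183}{-1356} = \left(-95183\right) \left(- \frac{1}{1356}\right) = \frac{95183}{1356}$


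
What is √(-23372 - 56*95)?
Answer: 6*I*√797 ≈ 169.39*I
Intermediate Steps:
√(-23372 - 56*95) = √(-23372 - 5320) = √(-28692) = 6*I*√797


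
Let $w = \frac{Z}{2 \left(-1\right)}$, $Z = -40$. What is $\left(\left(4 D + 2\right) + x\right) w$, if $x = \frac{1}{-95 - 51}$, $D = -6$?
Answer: $- \frac{32130}{73} \approx -440.14$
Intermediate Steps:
$x = - \frac{1}{146}$ ($x = \frac{1}{-146} = - \frac{1}{146} \approx -0.0068493$)
$w = 20$ ($w = - \frac{40}{2 \left(-1\right)} = - \frac{40}{-2} = \left(-40\right) \left(- \frac{1}{2}\right) = 20$)
$\left(\left(4 D + 2\right) + x\right) w = \left(\left(4 \left(-6\right) + 2\right) - \frac{1}{146}\right) 20 = \left(\left(-24 + 2\right) - \frac{1}{146}\right) 20 = \left(-22 - \frac{1}{146}\right) 20 = \left(- \frac{3213}{146}\right) 20 = - \frac{32130}{73}$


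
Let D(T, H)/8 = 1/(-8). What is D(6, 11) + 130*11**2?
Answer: 15729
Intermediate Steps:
D(T, H) = -1 (D(T, H) = 8/(-8) = 8*(-1/8) = -1)
D(6, 11) + 130*11**2 = -1 + 130*11**2 = -1 + 130*121 = -1 + 15730 = 15729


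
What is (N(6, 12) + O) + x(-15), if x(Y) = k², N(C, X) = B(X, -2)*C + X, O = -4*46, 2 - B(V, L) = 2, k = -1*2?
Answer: -168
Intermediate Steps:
k = -2
B(V, L) = 0 (B(V, L) = 2 - 1*2 = 2 - 2 = 0)
O = -184
N(C, X) = X (N(C, X) = 0*C + X = 0 + X = X)
x(Y) = 4 (x(Y) = (-2)² = 4)
(N(6, 12) + O) + x(-15) = (12 - 184) + 4 = -172 + 4 = -168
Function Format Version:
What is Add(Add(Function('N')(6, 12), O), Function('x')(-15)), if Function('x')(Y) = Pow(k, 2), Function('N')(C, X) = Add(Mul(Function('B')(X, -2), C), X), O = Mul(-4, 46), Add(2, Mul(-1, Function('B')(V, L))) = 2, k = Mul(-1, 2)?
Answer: -168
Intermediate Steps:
k = -2
Function('B')(V, L) = 0 (Function('B')(V, L) = Add(2, Mul(-1, 2)) = Add(2, -2) = 0)
O = -184
Function('N')(C, X) = X (Function('N')(C, X) = Add(Mul(0, C), X) = Add(0, X) = X)
Function('x')(Y) = 4 (Function('x')(Y) = Pow(-2, 2) = 4)
Add(Add(Function('N')(6, 12), O), Function('x')(-15)) = Add(Add(12, -184), 4) = Add(-172, 4) = -168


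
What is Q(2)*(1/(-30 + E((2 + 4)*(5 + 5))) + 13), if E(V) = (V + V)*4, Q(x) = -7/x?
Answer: -40957/900 ≈ -45.508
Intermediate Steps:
E(V) = 8*V (E(V) = (2*V)*4 = 8*V)
Q(2)*(1/(-30 + E((2 + 4)*(5 + 5))) + 13) = (-7/2)*(1/(-30 + 8*((2 + 4)*(5 + 5))) + 13) = (-7*1/2)*(1/(-30 + 8*(6*10)) + 13) = -7*(1/(-30 + 8*60) + 13)/2 = -7*(1/(-30 + 480) + 13)/2 = -7*(1/450 + 13)/2 = -7/2*5851/450 = -40957/900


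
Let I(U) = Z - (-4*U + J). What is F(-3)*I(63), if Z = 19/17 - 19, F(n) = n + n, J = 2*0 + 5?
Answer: -23370/17 ≈ -1374.7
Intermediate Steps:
J = 5 (J = 0 + 5 = 5)
F(n) = 2*n
Z = -304/17 (Z = 19*(1/17) - 19 = 19/17 - 19 = -304/17 ≈ -17.882)
I(U) = -389/17 + 4*U (I(U) = -304/17 - (-4*U + 5) = -304/17 - (5 - 4*U) = -304/17 + (-5 + 4*U) = -389/17 + 4*U)
F(-3)*I(63) = (2*(-3))*(-389/17 + 4*63) = -6*(-389/17 + 252) = -6*3895/17 = -23370/17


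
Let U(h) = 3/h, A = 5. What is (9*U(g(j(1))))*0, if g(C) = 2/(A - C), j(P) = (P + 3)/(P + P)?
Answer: 0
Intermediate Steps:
j(P) = (3 + P)/(2*P) (j(P) = (3 + P)/((2*P)) = (3 + P)*(1/(2*P)) = (3 + P)/(2*P))
g(C) = 2/(5 - C)
(9*U(g(j(1))))*0 = (9*(3/((-2/(-5 + (½)*(3 + 1)/1)))))*0 = (9*(3/((-2/(-5 + (½)*1*4)))))*0 = (9*(3/((-2/(-5 + 2)))))*0 = (9*(3/((-2/(-3)))))*0 = (9*(3/((-2*(-⅓)))))*0 = (9*(3/(⅔)))*0 = (9*(3*(3/2)))*0 = (9*(9/2))*0 = (81/2)*0 = 0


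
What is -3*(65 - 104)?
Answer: 117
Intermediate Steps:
-3*(65 - 104) = -3*(-39) = 117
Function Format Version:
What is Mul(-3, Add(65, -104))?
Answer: 117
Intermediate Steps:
Mul(-3, Add(65, -104)) = Mul(-3, -39) = 117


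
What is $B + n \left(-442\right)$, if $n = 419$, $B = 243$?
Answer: $-184955$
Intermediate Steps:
$B + n \left(-442\right) = 243 + 419 \left(-442\right) = 243 - 185198 = -184955$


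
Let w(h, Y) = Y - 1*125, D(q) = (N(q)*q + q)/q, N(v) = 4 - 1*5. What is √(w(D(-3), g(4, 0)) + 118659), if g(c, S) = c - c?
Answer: √118534 ≈ 344.29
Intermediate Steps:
N(v) = -1 (N(v) = 4 - 5 = -1)
g(c, S) = 0
D(q) = 0 (D(q) = (-q + q)/q = 0/q = 0)
w(h, Y) = -125 + Y (w(h, Y) = Y - 125 = -125 + Y)
√(w(D(-3), g(4, 0)) + 118659) = √((-125 + 0) + 118659) = √(-125 + 118659) = √118534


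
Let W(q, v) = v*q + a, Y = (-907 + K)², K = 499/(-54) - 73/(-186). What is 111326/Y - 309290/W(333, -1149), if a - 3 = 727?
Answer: 211529534163480428/224405164229337575 ≈ 0.94262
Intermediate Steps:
K = -7406/837 (K = 499*(-1/54) - 73*(-1/186) = -499/54 + 73/186 = -7406/837 ≈ -8.8483)
a = 730 (a = 3 + 727 = 730)
Y = 587621899225/700569 (Y = (-907 - 7406/837)² = (-766565/837)² = 587621899225/700569 ≈ 8.3878e+5)
W(q, v) = 730 + q*v (W(q, v) = v*q + 730 = q*v + 730 = 730 + q*v)
111326/Y - 309290/W(333, -1149) = 111326/(587621899225/700569) - 309290/(730 + 333*(-1149)) = 111326*(700569/587621899225) - 309290/(730 - 382617) = 77991544494/587621899225 - 309290/(-381887) = 77991544494/587621899225 - 309290*(-1/381887) = 77991544494/587621899225 + 309290/381887 = 211529534163480428/224405164229337575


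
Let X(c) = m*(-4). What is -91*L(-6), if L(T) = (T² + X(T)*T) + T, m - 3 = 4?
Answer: -18018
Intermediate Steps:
m = 7 (m = 3 + 4 = 7)
X(c) = -28 (X(c) = 7*(-4) = -28)
L(T) = T² - 27*T (L(T) = (T² - 28*T) + T = T² - 27*T)
-91*L(-6) = -(-546)*(-27 - 6) = -(-546)*(-33) = -91*198 = -18018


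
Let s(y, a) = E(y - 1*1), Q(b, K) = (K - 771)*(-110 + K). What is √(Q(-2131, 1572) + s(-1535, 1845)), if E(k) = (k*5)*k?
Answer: 3*√1440838 ≈ 3601.0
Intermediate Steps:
Q(b, K) = (-771 + K)*(-110 + K)
E(k) = 5*k² (E(k) = (5*k)*k = 5*k²)
s(y, a) = 5*(-1 + y)² (s(y, a) = 5*(y - 1*1)² = 5*(y - 1)² = 5*(-1 + y)²)
√(Q(-2131, 1572) + s(-1535, 1845)) = √((84810 + 1572² - 881*1572) + 5*(-1 - 1535)²) = √((84810 + 2471184 - 1384932) + 5*(-1536)²) = √(1171062 + 5*2359296) = √(1171062 + 11796480) = √12967542 = 3*√1440838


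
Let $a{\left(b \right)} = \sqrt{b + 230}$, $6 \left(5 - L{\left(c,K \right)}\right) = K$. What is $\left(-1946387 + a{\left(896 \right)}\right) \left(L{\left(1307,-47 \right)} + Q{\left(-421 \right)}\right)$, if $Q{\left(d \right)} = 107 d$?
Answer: $\frac{525923499335}{6} - \frac{270205 \sqrt{1126}}{6} \approx 8.7652 \cdot 10^{10}$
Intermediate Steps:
$L{\left(c,K \right)} = 5 - \frac{K}{6}$
$a{\left(b \right)} = \sqrt{230 + b}$
$\left(-1946387 + a{\left(896 \right)}\right) \left(L{\left(1307,-47 \right)} + Q{\left(-421 \right)}\right) = \left(-1946387 + \sqrt{230 + 896}\right) \left(\left(5 - - \frac{47}{6}\right) + 107 \left(-421\right)\right) = \left(-1946387 + \sqrt{1126}\right) \left(\left(5 + \frac{47}{6}\right) - 45047\right) = \left(-1946387 + \sqrt{1126}\right) \left(\frac{77}{6} - 45047\right) = \left(-1946387 + \sqrt{1126}\right) \left(- \frac{270205}{6}\right) = \frac{525923499335}{6} - \frac{270205 \sqrt{1126}}{6}$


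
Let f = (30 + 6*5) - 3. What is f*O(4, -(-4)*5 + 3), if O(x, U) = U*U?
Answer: 30153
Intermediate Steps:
O(x, U) = U²
f = 57 (f = (30 + 30) - 3 = 60 - 3 = 57)
f*O(4, -(-4)*5 + 3) = 57*(-(-4)*5 + 3)² = 57*(-4*(-5) + 3)² = 57*(20 + 3)² = 57*23² = 57*529 = 30153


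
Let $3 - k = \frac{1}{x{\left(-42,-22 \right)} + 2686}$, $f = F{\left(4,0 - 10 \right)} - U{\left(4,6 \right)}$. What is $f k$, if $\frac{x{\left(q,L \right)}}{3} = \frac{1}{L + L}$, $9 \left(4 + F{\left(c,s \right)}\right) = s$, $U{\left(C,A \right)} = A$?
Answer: $- \frac{35449900}{1063629} \approx -33.329$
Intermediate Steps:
$F{\left(c,s \right)} = -4 + \frac{s}{9}$
$x{\left(q,L \right)} = \frac{3}{2 L}$ ($x{\left(q,L \right)} = \frac{3}{L + L} = \frac{3}{2 L}$)
$f = - \frac{100}{9}$ ($f = \left(-4 + \frac{0 - 10}{9}\right) - 6 = \left(-4 + \frac{1}{9} \left(-10\right)\right) - 6 = \left(-4 - \frac{10}{9}\right) - 6 = - \frac{46}{9} - 6 = - \frac{100}{9} \approx -11.111$)
$k = \frac{354499}{118181}$ ($k = 3 - \frac{1}{\frac{3}{2 \left(-22\right)} + 2686} = 3 - \frac{1}{\frac{3}{2} \left(- \frac{1}{22}\right) + 2686} = 3 - \frac{1}{- \frac{3}{44} + 2686} = 3 - \frac{1}{\frac{118181}{44}} = 3 - \frac{44}{118181} = \frac{354499}{118181} \approx 2.9996$)
$f k = \left(- \frac{100}{9}\right) \frac{354499}{118181} = - \frac{35449900}{1063629}$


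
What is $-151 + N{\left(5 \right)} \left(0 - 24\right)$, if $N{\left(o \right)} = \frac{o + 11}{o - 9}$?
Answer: $-55$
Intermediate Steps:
$N{\left(o \right)} = \frac{11 + o}{-9 + o}$
$-151 + N{\left(5 \right)} \left(0 - 24\right) = -151 + \frac{11 + 5}{-9 + 5} \left(0 - 24\right) = -151 + \frac{1}{-4} \cdot 16 \left(0 - 24\right) = -151 + \left(- \frac{1}{4}\right) 16 \left(-24\right) = -151 - -96 = -151 + 96 = -55$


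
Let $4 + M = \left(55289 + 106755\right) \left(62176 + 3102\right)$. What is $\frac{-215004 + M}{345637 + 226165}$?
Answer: $\frac{755549516}{40843} \approx 18499.0$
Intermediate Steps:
$M = 10577908228$ ($M = -4 + \left(55289 + 106755\right) \left(62176 + 3102\right) = -4 + 162044 \cdot 65278 = -4 + 10577908232 = 10577908228$)
$\frac{-215004 + M}{345637 + 226165} = \frac{-215004 + 10577908228}{345637 + 226165} = \frac{10577693224}{571802} = 10577693224 \cdot \frac{1}{571802} = \frac{755549516}{40843}$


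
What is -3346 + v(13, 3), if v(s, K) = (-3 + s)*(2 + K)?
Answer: -3296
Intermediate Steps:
-3346 + v(13, 3) = -3346 + (-6 - 3*3 + 2*13 + 3*13) = -3346 + (-6 - 9 + 26 + 39) = -3346 + 50 = -3296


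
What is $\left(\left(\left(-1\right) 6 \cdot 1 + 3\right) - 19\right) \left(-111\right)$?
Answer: $2442$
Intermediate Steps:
$\left(\left(\left(-1\right) 6 \cdot 1 + 3\right) - 19\right) \left(-111\right) = \left(\left(\left(-6\right) 1 + 3\right) - 19\right) \left(-111\right) = \left(\left(-6 + 3\right) - 19\right) \left(-111\right) = \left(-3 - 19\right) \left(-111\right) = \left(-22\right) \left(-111\right) = 2442$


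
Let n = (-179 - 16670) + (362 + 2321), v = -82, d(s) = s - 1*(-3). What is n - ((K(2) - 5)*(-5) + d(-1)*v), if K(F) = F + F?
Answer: -14007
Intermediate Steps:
d(s) = 3 + s (d(s) = s + 3 = 3 + s)
K(F) = 2*F
n = -14166 (n = -16849 + 2683 = -14166)
n - ((K(2) - 5)*(-5) + d(-1)*v) = -14166 - ((2*2 - 5)*(-5) + (3 - 1)*(-82)) = -14166 - ((4 - 5)*(-5) + 2*(-82)) = -14166 - (-1*(-5) - 164) = -14166 - (5 - 164) = -14166 - 1*(-159) = -14166 + 159 = -14007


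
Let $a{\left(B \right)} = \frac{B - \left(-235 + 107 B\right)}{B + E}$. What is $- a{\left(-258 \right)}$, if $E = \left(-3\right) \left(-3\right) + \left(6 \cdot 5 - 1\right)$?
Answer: $\frac{27583}{220} \approx 125.38$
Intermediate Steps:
$E = 38$ ($E = 9 + \left(30 - 1\right) = 9 + 29 = 38$)
$a{\left(B \right)} = \frac{235 - 106 B}{38 + B}$ ($a{\left(B \right)} = \frac{B - \left(-235 + 107 B\right)}{B + 38} = \frac{B - \left(-235 + 107 B\right)}{38 + B} = \frac{235 - 106 B}{38 + B}$)
$- a{\left(-258 \right)} = - \frac{235 - -27348}{38 - 258} = - \frac{235 + 27348}{-220} = - \frac{\left(-1\right) 27583}{220} = \left(-1\right) \left(- \frac{27583}{220}\right) = \frac{27583}{220}$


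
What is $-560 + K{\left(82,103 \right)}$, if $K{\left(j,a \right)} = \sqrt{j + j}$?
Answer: $-560 + 2 \sqrt{41} \approx -547.19$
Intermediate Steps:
$K{\left(j,a \right)} = \sqrt{2} \sqrt{j}$ ($K{\left(j,a \right)} = \sqrt{2 j} = \sqrt{2} \sqrt{j}$)
$-560 + K{\left(82,103 \right)} = -560 + \sqrt{2} \sqrt{82} = -560 + 2 \sqrt{41}$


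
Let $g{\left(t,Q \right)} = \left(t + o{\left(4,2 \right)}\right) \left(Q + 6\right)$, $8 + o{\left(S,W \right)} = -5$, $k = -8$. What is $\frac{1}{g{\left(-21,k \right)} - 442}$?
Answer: $- \frac{1}{374} \approx -0.0026738$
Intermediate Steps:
$o{\left(S,W \right)} = -13$ ($o{\left(S,W \right)} = -8 - 5 = -13$)
$g{\left(t,Q \right)} = \left(-13 + t\right) \left(6 + Q\right)$ ($g{\left(t,Q \right)} = \left(t - 13\right) \left(Q + 6\right) = \left(-13 + t\right) \left(6 + Q\right)$)
$\frac{1}{g{\left(-21,k \right)} - 442} = \frac{1}{\left(-78 - -104 + 6 \left(-21\right) - -168\right) - 442} = \frac{1}{\left(-78 + 104 - 126 + 168\right) - 442} = \frac{1}{68 - 442} = \frac{1}{-374} = - \frac{1}{374}$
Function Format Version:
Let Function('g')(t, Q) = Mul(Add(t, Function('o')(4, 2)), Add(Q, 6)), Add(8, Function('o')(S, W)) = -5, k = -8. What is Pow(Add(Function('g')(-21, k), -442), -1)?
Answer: Rational(-1, 374) ≈ -0.0026738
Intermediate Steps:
Function('o')(S, W) = -13 (Function('o')(S, W) = Add(-8, -5) = -13)
Function('g')(t, Q) = Mul(Add(-13, t), Add(6, Q)) (Function('g')(t, Q) = Mul(Add(t, -13), Add(Q, 6)) = Mul(Add(-13, t), Add(6, Q)))
Pow(Add(Function('g')(-21, k), -442), -1) = Pow(Add(Add(-78, Mul(-13, -8), Mul(6, -21), Mul(-8, -21)), -442), -1) = Pow(Add(Add(-78, 104, -126, 168), -442), -1) = Pow(Add(68, -442), -1) = Pow(-374, -1) = Rational(-1, 374)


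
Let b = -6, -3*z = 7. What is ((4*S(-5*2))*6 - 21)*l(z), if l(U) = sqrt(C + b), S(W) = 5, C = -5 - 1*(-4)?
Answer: 99*I*sqrt(7) ≈ 261.93*I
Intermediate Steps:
z = -7/3 (z = -1/3*7 = -7/3 ≈ -2.3333)
C = -1 (C = -5 + 4 = -1)
l(U) = I*sqrt(7) (l(U) = sqrt(-1 - 6) = sqrt(-7) = I*sqrt(7))
((4*S(-5*2))*6 - 21)*l(z) = ((4*5)*6 - 21)*(I*sqrt(7)) = (20*6 - 21)*(I*sqrt(7)) = (120 - 21)*(I*sqrt(7)) = 99*(I*sqrt(7)) = 99*I*sqrt(7)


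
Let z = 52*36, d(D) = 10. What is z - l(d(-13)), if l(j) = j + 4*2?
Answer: 1854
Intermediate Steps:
z = 1872
l(j) = 8 + j (l(j) = j + 8 = 8 + j)
z - l(d(-13)) = 1872 - (8 + 10) = 1872 - 1*18 = 1872 - 18 = 1854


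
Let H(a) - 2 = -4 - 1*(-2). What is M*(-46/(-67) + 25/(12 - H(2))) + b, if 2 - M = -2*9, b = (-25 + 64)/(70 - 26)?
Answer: 497779/8844 ≈ 56.284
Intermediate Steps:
H(a) = 0 (H(a) = 2 + (-4 - 1*(-2)) = 2 + (-4 + 2) = 2 - 2 = 0)
b = 39/44 ≈ 0.88636
M = 20 (M = 2 - (-2)*9 = 2 - 1*(-18) = 2 + 18 = 20)
M*(-46/(-67) + 25/(12 - H(2))) + b = 20*(-46/(-67) + 25/(12 - 1*0)) + 39/44 = 20*(-46*(-1/67) + 25/(12 + 0)) + 39/44 = 20*(46/67 + 25/12) + 39/44 = 20*(2227/804) + 39/44 = 11135/201 + 39/44 = 497779/8844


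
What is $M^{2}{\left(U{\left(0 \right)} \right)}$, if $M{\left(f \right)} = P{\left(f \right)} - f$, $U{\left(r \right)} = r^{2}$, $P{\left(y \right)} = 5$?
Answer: $25$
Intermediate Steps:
$M{\left(f \right)} = 5 - f$
$M^{2}{\left(U{\left(0 \right)} \right)} = \left(5 - 0^{2}\right)^{2} = \left(5 - 0\right)^{2} = \left(5 + 0\right)^{2} = 5^{2} = 25$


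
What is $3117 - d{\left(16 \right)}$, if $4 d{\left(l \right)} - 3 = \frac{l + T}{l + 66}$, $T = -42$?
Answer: $\frac{255539}{82} \approx 3116.3$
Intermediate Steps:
$d{\left(l \right)} = \frac{3}{4} + \frac{-42 + l}{4 \left(66 + l\right)}$ ($d{\left(l \right)} = \frac{3}{4} + \frac{\left(l - 42\right) \frac{1}{l + 66}}{4} = \frac{3}{4} + \frac{\left(-42 + l\right) \frac{1}{66 + l}}{4} = \frac{3}{4} + \frac{\frac{1}{66 + l} \left(-42 + l\right)}{4} = \frac{3}{4} + \frac{-42 + l}{4 \left(66 + l\right)}$)
$3117 - d{\left(16 \right)} = 3117 - \frac{39 + 16}{66 + 16} = 3117 - \frac{1}{82} \cdot 55 = 3117 - \frac{55}{82} = \frac{255539}{82}$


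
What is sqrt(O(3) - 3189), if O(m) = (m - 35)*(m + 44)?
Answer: 19*I*sqrt(13) ≈ 68.505*I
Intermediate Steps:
O(m) = (-35 + m)*(44 + m)
sqrt(O(3) - 3189) = sqrt((-1540 + 3**2 + 9*3) - 3189) = sqrt((-1540 + 9 + 27) - 3189) = sqrt(-1504 - 3189) = sqrt(-4693) = 19*I*sqrt(13)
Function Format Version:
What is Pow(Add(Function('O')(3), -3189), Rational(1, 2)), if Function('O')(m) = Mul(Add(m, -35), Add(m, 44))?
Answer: Mul(19, I, Pow(13, Rational(1, 2))) ≈ Mul(68.505, I)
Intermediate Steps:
Function('O')(m) = Mul(Add(-35, m), Add(44, m))
Pow(Add(Function('O')(3), -3189), Rational(1, 2)) = Pow(Add(Add(-1540, Pow(3, 2), Mul(9, 3)), -3189), Rational(1, 2)) = Pow(Add(Add(-1540, 9, 27), -3189), Rational(1, 2)) = Pow(Add(-1504, -3189), Rational(1, 2)) = Pow(-4693, Rational(1, 2)) = Mul(19, I, Pow(13, Rational(1, 2)))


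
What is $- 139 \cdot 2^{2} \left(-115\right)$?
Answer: $63940$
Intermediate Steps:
$- 139 \cdot 2^{2} \left(-115\right) = \left(-139\right) 4 \left(-115\right) = \left(-556\right) \left(-115\right) = 63940$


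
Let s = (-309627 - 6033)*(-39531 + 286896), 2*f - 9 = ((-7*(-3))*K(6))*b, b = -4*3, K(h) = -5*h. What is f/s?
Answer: -841/17351830200 ≈ -4.8467e-8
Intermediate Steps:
b = -12
f = 7569/2 (f = 9/2 + (((-7*(-3))*(-5*6))*(-12))/2 = 9/2 + ((21*(-30))*(-12))/2 = 9/2 + (-630*(-12))/2 = 9/2 + (½)*7560 = 9/2 + 3780 = 7569/2 ≈ 3784.5)
s = -78083235900 (s = -315660*247365 = -78083235900)
f/s = (7569/2)/(-78083235900) = (7569/2)*(-1/78083235900) = -841/17351830200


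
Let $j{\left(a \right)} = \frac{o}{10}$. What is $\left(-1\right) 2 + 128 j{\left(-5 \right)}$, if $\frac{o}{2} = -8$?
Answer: $- \frac{1034}{5} \approx -206.8$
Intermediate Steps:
$o = -16$ ($o = 2 \left(-8\right) = -16$)
$j{\left(a \right)} = - \frac{8}{5}$ ($j{\left(a \right)} = - \frac{16}{10} = \left(-16\right) \frac{1}{10} = - \frac{8}{5}$)
$\left(-1\right) 2 + 128 j{\left(-5 \right)} = \left(-1\right) 2 + 128 \left(- \frac{8}{5}\right) = -2 - \frac{1024}{5} = - \frac{1034}{5}$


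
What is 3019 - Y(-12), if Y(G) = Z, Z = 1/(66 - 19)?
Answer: 141892/47 ≈ 3019.0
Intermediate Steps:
Z = 1/47 ≈ 0.021277
Y(G) = 1/47
3019 - Y(-12) = 3019 - 1*1/47 = 3019 - 1/47 = 141892/47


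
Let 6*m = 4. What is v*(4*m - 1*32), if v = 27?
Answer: -792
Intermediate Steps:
m = ⅔ (m = (⅙)*4 = ⅔ ≈ 0.66667)
v*(4*m - 1*32) = 27*(4*(⅔) - 1*32) = 27*(8/3 - 32) = 27*(-88/3) = -792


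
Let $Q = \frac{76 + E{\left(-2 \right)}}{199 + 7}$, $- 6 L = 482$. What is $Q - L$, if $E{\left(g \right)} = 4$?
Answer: $\frac{24943}{309} \approx 80.722$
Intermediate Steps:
$L = - \frac{241}{3}$ ($L = \left(- \frac{1}{6}\right) 482 = - \frac{241}{3} \approx -80.333$)
$Q = \frac{40}{103}$ ($Q = \frac{76 + 4}{199 + 7} = \frac{80}{206} = 80 \cdot \frac{1}{206} = \frac{40}{103} \approx 0.38835$)
$Q - L = \frac{40}{103} - - \frac{241}{3} = \frac{40}{103} + \frac{241}{3} = \frac{24943}{309}$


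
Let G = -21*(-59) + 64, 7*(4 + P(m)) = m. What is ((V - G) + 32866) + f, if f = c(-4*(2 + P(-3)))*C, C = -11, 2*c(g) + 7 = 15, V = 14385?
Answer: 45904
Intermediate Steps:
P(m) = -4 + m/7
G = 1303 (G = 1239 + 64 = 1303)
c(g) = 4 (c(g) = -7/2 + (½)*15 = -7/2 + 15/2 = 4)
f = -44 (f = 4*(-11) = -44)
((V - G) + 32866) + f = ((14385 - 1*1303) + 32866) - 44 = ((14385 - 1303) + 32866) - 44 = (13082 + 32866) - 44 = 45948 - 44 = 45904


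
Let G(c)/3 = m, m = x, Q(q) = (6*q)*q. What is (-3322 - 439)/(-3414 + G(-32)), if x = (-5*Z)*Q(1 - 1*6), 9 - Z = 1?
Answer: 3761/21414 ≈ 0.17563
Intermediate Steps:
Z = 8 (Z = 9 - 1*1 = 9 - 1 = 8)
Q(q) = 6*q²
x = -6000 (x = (-5*8)*(6*(1 - 1*6)²) = -240*(1 - 6)² = -240*(-5)² = -240*25 = -40*150 = -6000)
m = -6000
G(c) = -18000 (G(c) = 3*(-6000) = -18000)
(-3322 - 439)/(-3414 + G(-32)) = (-3322 - 439)/(-3414 - 18000) = -3761/(-21414) = -3761*(-1/21414) = 3761/21414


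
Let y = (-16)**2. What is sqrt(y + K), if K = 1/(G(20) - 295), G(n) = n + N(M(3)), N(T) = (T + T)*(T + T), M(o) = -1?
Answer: 25*sqrt(30081)/271 ≈ 16.000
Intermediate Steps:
N(T) = 4*T**2 (N(T) = (2*T)*(2*T) = 4*T**2)
G(n) = 4 + n (G(n) = n + 4*(-1)**2 = n + 4*1 = n + 4 = 4 + n)
y = 256
K = -1/271 (K = 1/((4 + 20) - 295) = 1/(24 - 295) = 1/(-271) = -1/271 ≈ -0.0036900)
sqrt(y + K) = sqrt(256 - 1/271) = sqrt(69375/271) = 25*sqrt(30081)/271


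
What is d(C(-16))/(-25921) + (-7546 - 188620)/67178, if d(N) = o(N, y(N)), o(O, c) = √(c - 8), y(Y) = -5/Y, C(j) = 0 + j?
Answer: -98083/33589 - I*√123/103684 ≈ -2.9201 - 0.00010696*I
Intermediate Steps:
C(j) = j
o(O, c) = √(-8 + c)
d(N) = √(-8 - 5/N)
d(C(-16))/(-25921) + (-7546 - 188620)/67178 = √(-8 - 5/(-16))/(-25921) + (-7546 - 188620)/67178 = √(-8 - 5*(-1/16))*(-1/25921) - 196166*1/67178 = √(-8 + 5/16)*(-1/25921) - 98083/33589 = √(-123/16)*(-1/25921) - 98083/33589 = (I*√123/4)*(-1/25921) - 98083/33589 = -I*√123/103684 - 98083/33589 = -98083/33589 - I*√123/103684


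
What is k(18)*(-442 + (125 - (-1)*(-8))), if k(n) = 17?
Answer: -5525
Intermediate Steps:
k(18)*(-442 + (125 - (-1)*(-8))) = 17*(-442 + (125 - (-1)*(-8))) = 17*(-442 + (125 - 1*8)) = 17*(-442 + (125 - 8)) = 17*(-442 + 117) = 17*(-325) = -5525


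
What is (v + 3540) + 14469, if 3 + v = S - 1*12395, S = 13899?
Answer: 19510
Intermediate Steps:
v = 1501 (v = -3 + (13899 - 1*12395) = -3 + (13899 - 12395) = -3 + 1504 = 1501)
(v + 3540) + 14469 = (1501 + 3540) + 14469 = 5041 + 14469 = 19510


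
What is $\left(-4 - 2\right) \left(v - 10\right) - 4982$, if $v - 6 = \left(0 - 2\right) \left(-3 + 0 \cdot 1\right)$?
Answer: $-4994$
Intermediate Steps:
$v = 12$ ($v = 6 + \left(0 - 2\right) \left(-3 + 0 \cdot 1\right) = 6 - 2 \left(-3 + 0\right) = 6 - -6 = 6 + 6 = 12$)
$\left(-4 - 2\right) \left(v - 10\right) - 4982 = \left(-4 - 2\right) \left(12 - 10\right) - 4982 = \left(-6\right) 2 - 4982 = -12 - 4982 = -4994$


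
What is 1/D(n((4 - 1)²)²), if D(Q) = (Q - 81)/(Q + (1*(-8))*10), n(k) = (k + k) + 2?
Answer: 320/319 ≈ 1.0031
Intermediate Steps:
n(k) = 2 + 2*k (n(k) = 2*k + 2 = 2 + 2*k)
D(Q) = (-81 + Q)/(-80 + Q) (D(Q) = (-81 + Q)/(Q - 8*10) = (-81 + Q)/(Q - 80) = (-81 + Q)/(-80 + Q))
1/D(n((4 - 1)²)²) = 1/((-81 + (2 + 2*(4 - 1)²)²)/(-80 + (2 + 2*(4 - 1)²)²)) = 1/((-81 + (2 + 2*3²)²)/(-80 + (2 + 2*3²)²)) = 1/((-81 + (2 + 2*9)²)/(-80 + (2 + 2*9)²)) = 1/((-81 + (2 + 18)²)/(-80 + (2 + 18)²)) = 1/((-81 + 20²)/(-80 + 20²)) = 1/((-81 + 400)/(-80 + 400)) = 1/(319/320) = 320/319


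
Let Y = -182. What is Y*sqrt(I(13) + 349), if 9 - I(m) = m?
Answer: -182*sqrt(345) ≈ -3380.5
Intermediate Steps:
I(m) = 9 - m
Y*sqrt(I(13) + 349) = -182*sqrt((9 - 1*13) + 349) = -182*sqrt((9 - 13) + 349) = -182*sqrt(-4 + 349) = -182*sqrt(345)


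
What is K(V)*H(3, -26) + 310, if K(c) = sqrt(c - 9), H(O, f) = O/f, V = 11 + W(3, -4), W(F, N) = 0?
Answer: 310 - 3*sqrt(2)/26 ≈ 309.84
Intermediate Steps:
V = 11 (V = 11 + 0 = 11)
K(c) = sqrt(-9 + c)
K(V)*H(3, -26) + 310 = sqrt(-9 + 11)*(3/(-26)) + 310 = sqrt(2)*(3*(-1/26)) + 310 = sqrt(2)*(-3/26) + 310 = -3*sqrt(2)/26 + 310 = 310 - 3*sqrt(2)/26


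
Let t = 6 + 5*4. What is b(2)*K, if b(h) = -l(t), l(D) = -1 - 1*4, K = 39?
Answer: 195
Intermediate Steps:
t = 26 (t = 6 + 20 = 26)
l(D) = -5 (l(D) = -1 - 4 = -5)
b(h) = 5 (b(h) = -1*(-5) = 5)
b(2)*K = 5*39 = 195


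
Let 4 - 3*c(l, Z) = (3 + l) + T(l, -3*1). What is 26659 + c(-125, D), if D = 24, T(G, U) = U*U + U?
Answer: 26699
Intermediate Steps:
T(G, U) = U + U**2 (T(G, U) = U**2 + U = U + U**2)
c(l, Z) = -5/3 - l/3 (c(l, Z) = 4/3 - ((3 + l) + (-3*1)*(1 - 3*1))/3 = 4/3 - ((3 + l) - 3*(1 - 3))/3 = 4/3 - ((3 + l) - 3*(-2))/3 = 4/3 - ((3 + l) + 6)/3 = 4/3 - (9 + l)/3 = 4/3 + (-3 - l/3) = -5/3 - l/3)
26659 + c(-125, D) = 26659 + (-5/3 - 1/3*(-125)) = 26659 + (-5/3 + 125/3) = 26659 + 40 = 26699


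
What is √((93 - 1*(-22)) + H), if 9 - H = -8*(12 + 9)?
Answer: 2*√73 ≈ 17.088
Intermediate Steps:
H = 177 (H = 9 - (-8)*(12 + 9) = 9 - (-8)*21 = 9 - 1*(-168) = 9 + 168 = 177)
√((93 - 1*(-22)) + H) = √((93 - 1*(-22)) + 177) = √((93 + 22) + 177) = √(115 + 177) = √292 = 2*√73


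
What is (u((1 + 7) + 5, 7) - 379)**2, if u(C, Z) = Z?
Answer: 138384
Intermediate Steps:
(u((1 + 7) + 5, 7) - 379)**2 = (7 - 379)**2 = (-372)**2 = 138384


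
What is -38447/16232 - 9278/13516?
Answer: -167562537/54847928 ≈ -3.0550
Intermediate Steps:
-38447/16232 - 9278/13516 = -38447*1/16232 - 9278*1/13516 = -38447/16232 - 4639/6758 = -167562537/54847928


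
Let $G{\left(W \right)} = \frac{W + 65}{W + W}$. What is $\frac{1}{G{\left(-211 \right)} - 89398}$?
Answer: $- \frac{211}{18862905} \approx -1.1186 \cdot 10^{-5}$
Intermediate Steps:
$G{\left(W \right)} = \frac{65 + W}{2 W}$
$\frac{1}{G{\left(-211 \right)} - 89398} = \frac{1}{\frac{65 - 211}{2 \left(-211\right)} - 89398} = \frac{1}{\frac{1}{2} \left(- \frac{1}{211}\right) \left(-146\right) - 89398} = \frac{1}{\frac{73}{211} - 89398} = \frac{1}{- \frac{18862905}{211}} = - \frac{211}{18862905}$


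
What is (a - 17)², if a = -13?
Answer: 900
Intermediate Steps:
(a - 17)² = (-13 - 17)² = (-30)² = 900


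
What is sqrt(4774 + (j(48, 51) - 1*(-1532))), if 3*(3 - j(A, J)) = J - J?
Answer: 3*sqrt(701) ≈ 79.429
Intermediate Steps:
j(A, J) = 3 (j(A, J) = 3 - (J - J)/3 = 3 - 1/3*0 = 3 + 0 = 3)
sqrt(4774 + (j(48, 51) - 1*(-1532))) = sqrt(4774 + (3 - 1*(-1532))) = sqrt(4774 + (3 + 1532)) = sqrt(4774 + 1535) = sqrt(6309) = 3*sqrt(701)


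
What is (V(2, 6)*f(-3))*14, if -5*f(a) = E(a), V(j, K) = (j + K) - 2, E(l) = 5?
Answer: -84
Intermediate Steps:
V(j, K) = -2 + K + j (V(j, K) = (K + j) - 2 = -2 + K + j)
f(a) = -1 (f(a) = -1/5*5 = -1)
(V(2, 6)*f(-3))*14 = ((-2 + 6 + 2)*(-1))*14 = (6*(-1))*14 = -6*14 = -84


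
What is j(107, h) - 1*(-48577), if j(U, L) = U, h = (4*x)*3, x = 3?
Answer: 48684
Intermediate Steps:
h = 36 (h = (4*3)*3 = 12*3 = 36)
j(107, h) - 1*(-48577) = 107 - 1*(-48577) = 107 + 48577 = 48684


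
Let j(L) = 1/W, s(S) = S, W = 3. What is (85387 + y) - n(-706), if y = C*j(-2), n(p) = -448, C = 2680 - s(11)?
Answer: 260174/3 ≈ 86725.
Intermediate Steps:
C = 2669 (C = 2680 - 1*11 = 2680 - 11 = 2669)
j(L) = ⅓ (j(L) = 1/3 = ⅓)
y = 2669/3 (y = 2669*(⅓) = 2669/3 ≈ 889.67)
(85387 + y) - n(-706) = (85387 + 2669/3) - 1*(-448) = 258830/3 + 448 = 260174/3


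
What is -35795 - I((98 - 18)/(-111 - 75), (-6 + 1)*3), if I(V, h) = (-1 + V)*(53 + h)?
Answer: -3323881/93 ≈ -35741.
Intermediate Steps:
-35795 - I((98 - 18)/(-111 - 75), (-6 + 1)*3) = -35795 - (-53 - (-6 + 1)*3 + 53*((98 - 18)/(-111 - 75)) + ((98 - 18)/(-111 - 75))*((-6 + 1)*3)) = -35795 - (-53 - (-5)*3 + 53*(80/(-186)) + (80/(-186))*(-5*3)) = -35795 - (-53 - 1*(-15) + 53*(80*(-1/186)) + (80*(-1/186))*(-15)) = -35795 - (-53 + 15 + 53*(-40/93) - 40/93*(-15)) = -35795 - (-53 + 15 - 2120/93 + 200/31) = -35795 - 1*(-5054/93) = -35795 + 5054/93 = -3323881/93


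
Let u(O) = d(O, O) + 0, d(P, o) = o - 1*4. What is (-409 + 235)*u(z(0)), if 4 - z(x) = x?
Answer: 0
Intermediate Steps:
d(P, o) = -4 + o (d(P, o) = o - 4 = -4 + o)
z(x) = 4 - x
u(O) = -4 + O (u(O) = (-4 + O) + 0 = -4 + O)
(-409 + 235)*u(z(0)) = (-409 + 235)*(-4 + (4 - 1*0)) = -174*(-4 + (4 + 0)) = -174*(-4 + 4) = -174*0 = 0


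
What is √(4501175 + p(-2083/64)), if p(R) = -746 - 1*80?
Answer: √4500349 ≈ 2121.4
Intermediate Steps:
p(R) = -826 (p(R) = -746 - 80 = -826)
√(4501175 + p(-2083/64)) = √(4501175 - 826) = √4500349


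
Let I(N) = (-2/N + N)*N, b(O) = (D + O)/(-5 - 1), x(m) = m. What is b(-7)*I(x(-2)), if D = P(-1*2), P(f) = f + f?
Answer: 11/3 ≈ 3.6667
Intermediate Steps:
P(f) = 2*f
D = -4 (D = 2*(-1*2) = 2*(-2) = -4)
b(O) = ⅔ - O/6 (b(O) = (-4 + O)/(-5 - 1) = (-4 + O)/(-6) = (-4 + O)*(-⅙) = ⅔ - O/6)
I(N) = N*(N - 2/N) (I(N) = (N - 2/N)*N = N*(N - 2/N))
b(-7)*I(x(-2)) = (⅔ - ⅙*(-7))*(-2 + (-2)²) = (⅔ + 7/6)*(-2 + 4) = (11/6)*2 = 11/3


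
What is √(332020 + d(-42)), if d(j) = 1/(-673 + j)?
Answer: √169736923785/715 ≈ 576.21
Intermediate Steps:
√(332020 + d(-42)) = √(332020 + 1/(-673 - 42)) = √(332020 + 1/(-715)) = √(332020 - 1/715) = √(237394299/715) = √169736923785/715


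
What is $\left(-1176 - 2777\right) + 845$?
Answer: $-3108$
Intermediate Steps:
$\left(-1176 - 2777\right) + 845 = -3953 + 845 = -3108$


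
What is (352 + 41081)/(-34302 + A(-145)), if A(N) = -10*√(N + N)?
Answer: -710617383/588328102 + 207165*I*√290/588328102 ≈ -1.2079 + 0.0059965*I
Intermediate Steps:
A(N) = -10*√2*√N
(352 + 41081)/(-34302 + A(-145)) = (352 + 41081)/(-34302 - 10*√2*√(-145)) = 41433/(-34302 - 10*√2*I*√145) = 41433/(-34302 - 10*I*√290)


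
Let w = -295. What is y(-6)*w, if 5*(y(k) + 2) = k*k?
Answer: -1534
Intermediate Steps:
y(k) = -2 + k²/5 (y(k) = -2 + (k*k)/5 = -2 + k²/5)
y(-6)*w = (-2 + (⅕)*(-6)²)*(-295) = (-2 + (⅕)*36)*(-295) = (-2 + 36/5)*(-295) = (26/5)*(-295) = -1534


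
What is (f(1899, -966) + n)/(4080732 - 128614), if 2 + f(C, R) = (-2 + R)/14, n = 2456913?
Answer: 17197893/27664826 ≈ 0.62165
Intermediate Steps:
f(C, R) = -15/7 + R/14 (f(C, R) = -2 + (-2 + R)/14 = -2 + (-⅐ + R/14) = -15/7 + R/14)
(f(1899, -966) + n)/(4080732 - 128614) = ((-15/7 + (1/14)*(-966)) + 2456913)/(4080732 - 128614) = ((-15/7 - 69) + 2456913)/3952118 = (-498/7 + 2456913)*(1/3952118) = (17197893/7)*(1/3952118) = 17197893/27664826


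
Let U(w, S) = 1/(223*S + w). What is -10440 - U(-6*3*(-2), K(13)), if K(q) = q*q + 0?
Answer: -393828121/37723 ≈ -10440.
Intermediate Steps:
K(q) = q² (K(q) = q² + 0 = q²)
U(w, S) = 1/(w + 223*S)
-10440 - U(-6*3*(-2), K(13)) = -10440 - 1/(-6*3*(-2) + 223*13²) = -10440 - 1/(-18*(-2) + 223*169) = -10440 - 1/(36 + 37687) = -10440 - 1/37723 = -393828121/37723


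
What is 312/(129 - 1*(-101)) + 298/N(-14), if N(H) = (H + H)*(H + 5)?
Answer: 36791/14490 ≈ 2.5391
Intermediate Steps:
N(H) = 2*H*(5 + H) (N(H) = (2*H)*(5 + H) = 2*H*(5 + H))
312/(129 - 1*(-101)) + 298/N(-14) = 312/(129 - 1*(-101)) + 298/((2*(-14)*(5 - 14))) = 312/(129 + 101) + 298/((2*(-14)*(-9))) = 312/230 + 298/252 = 312*(1/230) + 298*(1/252) = 156/115 + 149/126 = 36791/14490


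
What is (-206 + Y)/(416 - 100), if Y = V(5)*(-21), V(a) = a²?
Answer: -731/316 ≈ -2.3133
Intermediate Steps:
Y = -525 (Y = 5²*(-21) = 25*(-21) = -525)
(-206 + Y)/(416 - 100) = (-206 - 525)/(416 - 100) = -731/316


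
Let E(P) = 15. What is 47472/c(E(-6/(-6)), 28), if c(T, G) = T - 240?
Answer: -15824/75 ≈ -210.99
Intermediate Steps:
c(T, G) = -240 + T
47472/c(E(-6/(-6)), 28) = 47472/(-240 + 15) = 47472/(-225) = 47472*(-1/225) = -15824/75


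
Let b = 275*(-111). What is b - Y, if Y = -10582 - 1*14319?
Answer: -5624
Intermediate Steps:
b = -30525
Y = -24901 (Y = -10582 - 14319 = -24901)
b - Y = -30525 - 1*(-24901) = -30525 + 24901 = -5624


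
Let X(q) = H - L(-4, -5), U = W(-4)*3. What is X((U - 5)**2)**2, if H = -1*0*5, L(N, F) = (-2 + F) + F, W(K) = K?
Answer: 144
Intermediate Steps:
L(N, F) = -2 + 2*F
H = 0 (H = 0*5 = 0)
U = -12 (U = -4*3 = -12)
X(q) = 12 (X(q) = 0 - (-2 + 2*(-5)) = 0 - (-2 - 10) = 0 - 1*(-12) = 0 + 12 = 12)
X((U - 5)**2)**2 = 12**2 = 144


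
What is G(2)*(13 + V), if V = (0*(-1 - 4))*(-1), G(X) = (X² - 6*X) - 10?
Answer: -234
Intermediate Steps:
G(X) = -10 + X² - 6*X
V = 0 (V = (0*(-5))*(-1) = 0*(-1) = 0)
G(2)*(13 + V) = (-10 + 2² - 6*2)*(13 + 0) = (-10 + 4 - 12)*13 = -18*13 = -234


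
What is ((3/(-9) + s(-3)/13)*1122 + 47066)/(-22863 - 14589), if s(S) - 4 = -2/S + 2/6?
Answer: -102101/81146 ≈ -1.2582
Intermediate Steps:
s(S) = 13/3 - 2/S (s(S) = 4 + (-2/S + 2/6) = 4 + (-2/S + 2*(1/6)) = 4 + (-2/S + 1/3) = 4 + (1/3 - 2/S) = 13/3 - 2/S)
((3/(-9) + s(-3)/13)*1122 + 47066)/(-22863 - 14589) = ((3/(-9) + (13/3 - 2/(-3))/13)*1122 + 47066)/(-22863 - 14589) = ((3*(-1/9) + (13/3 - 2*(-1/3))*(1/13))*1122 + 47066)/(-37452) = ((-1/3 + (13/3 + 2/3)*(1/13))*1122 + 47066)*(-1/37452) = ((-1/3 + 5*(1/13))*1122 + 47066)*(-1/37452) = ((-1/3 + 5/13)*1122 + 47066)*(-1/37452) = ((2/39)*1122 + 47066)*(-1/37452) = (748/13 + 47066)*(-1/37452) = (612606/13)*(-1/37452) = -102101/81146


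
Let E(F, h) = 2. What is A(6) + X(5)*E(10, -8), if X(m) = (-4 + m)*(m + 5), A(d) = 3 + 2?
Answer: 25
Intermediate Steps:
A(d) = 5
X(m) = (-4 + m)*(5 + m)
A(6) + X(5)*E(10, -8) = 5 + (-20 + 5 + 5²)*2 = 5 + (-20 + 5 + 25)*2 = 5 + 10*2 = 5 + 20 = 25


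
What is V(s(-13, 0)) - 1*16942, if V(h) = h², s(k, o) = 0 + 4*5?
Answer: -16542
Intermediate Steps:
s(k, o) = 20 (s(k, o) = 0 + 20 = 20)
V(s(-13, 0)) - 1*16942 = 20² - 1*16942 = 400 - 16942 = -16542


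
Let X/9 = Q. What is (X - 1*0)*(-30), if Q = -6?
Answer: 1620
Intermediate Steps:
X = -54 (X = 9*(-6) = -54)
(X - 1*0)*(-30) = (-54 - 1*0)*(-30) = (-54 + 0)*(-30) = -54*(-30) = 1620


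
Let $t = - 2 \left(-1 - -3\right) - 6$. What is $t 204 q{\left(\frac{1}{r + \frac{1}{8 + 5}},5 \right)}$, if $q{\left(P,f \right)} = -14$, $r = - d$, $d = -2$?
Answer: $28560$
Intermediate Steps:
$t = -10$ ($t = - 2 \left(-1 + 3\right) - 6 = \left(-2\right) 2 - 6 = -4 - 6 = -10$)
$r = 2$ ($r = \left(-1\right) \left(-2\right) = 2$)
$t 204 q{\left(\frac{1}{r + \frac{1}{8 + 5}},5 \right)} = \left(-10\right) 204 \left(-14\right) = \left(-2040\right) \left(-14\right) = 28560$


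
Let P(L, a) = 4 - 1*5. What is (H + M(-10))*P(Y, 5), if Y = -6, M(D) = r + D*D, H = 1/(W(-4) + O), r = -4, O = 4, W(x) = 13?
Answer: -1633/17 ≈ -96.059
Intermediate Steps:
H = 1/17 (H = 1/(13 + 4) = 1/17 ≈ 0.058824)
M(D) = -4 + D² (M(D) = -4 + D*D = -4 + D²)
P(L, a) = -1 (P(L, a) = 4 - 5 = -1)
(H + M(-10))*P(Y, 5) = (1/17 + (-4 + (-10)²))*(-1) = (1/17 + (-4 + 100))*(-1) = (1/17 + 96)*(-1) = (1633/17)*(-1) = -1633/17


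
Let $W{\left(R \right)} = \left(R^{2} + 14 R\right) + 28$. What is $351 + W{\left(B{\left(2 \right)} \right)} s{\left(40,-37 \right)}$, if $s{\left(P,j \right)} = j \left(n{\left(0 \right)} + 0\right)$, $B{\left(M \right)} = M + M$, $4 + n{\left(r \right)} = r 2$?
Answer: $15151$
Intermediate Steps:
$n{\left(r \right)} = -4 + 2 r$ ($n{\left(r \right)} = -4 + r 2 = -4 + 2 r$)
$B{\left(M \right)} = 2 M$
$W{\left(R \right)} = 28 + R^{2} + 14 R$
$s{\left(P,j \right)} = - 4 j$ ($s{\left(P,j \right)} = j \left(\left(-4 + 2 \cdot 0\right) + 0\right) = j \left(\left(-4 + 0\right) + 0\right) = j \left(-4 + 0\right) = j \left(-4\right) = - 4 j$)
$351 + W{\left(B{\left(2 \right)} \right)} s{\left(40,-37 \right)} = 351 + \left(28 + \left(2 \cdot 2\right)^{2} + 14 \cdot 2 \cdot 2\right) \left(\left(-4\right) \left(-37\right)\right) = 351 + \left(28 + 4^{2} + 14 \cdot 4\right) 148 = 351 + \left(28 + 16 + 56\right) 148 = 351 + 100 \cdot 148 = 351 + 14800 = 15151$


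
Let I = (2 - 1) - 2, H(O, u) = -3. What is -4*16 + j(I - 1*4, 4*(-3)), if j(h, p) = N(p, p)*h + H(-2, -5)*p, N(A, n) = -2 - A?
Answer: -78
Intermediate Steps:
I = -1 (I = 1 - 2 = -1)
j(h, p) = -3*p + h*(-2 - p) (j(h, p) = (-2 - p)*h - 3*p = h*(-2 - p) - 3*p = -3*p + h*(-2 - p))
-4*16 + j(I - 1*4, 4*(-3)) = -4*16 + (-12*(-3) - (-1 - 1*4)*(2 + 4*(-3))) = -64 + (-3*(-12) - (-1 - 4)*(2 - 12)) = -64 + (36 - 1*(-5)*(-10)) = -64 + (36 - 50) = -64 - 14 = -78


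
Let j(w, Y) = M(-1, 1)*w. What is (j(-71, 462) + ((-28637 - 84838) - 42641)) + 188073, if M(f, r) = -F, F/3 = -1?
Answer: 31744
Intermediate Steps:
F = -3 (F = 3*(-1) = -3)
M(f, r) = 3 (M(f, r) = -1*(-3) = 3)
j(w, Y) = 3*w
(j(-71, 462) + ((-28637 - 84838) - 42641)) + 188073 = (3*(-71) + ((-28637 - 84838) - 42641)) + 188073 = (-213 + (-113475 - 42641)) + 188073 = (-213 - 156116) + 188073 = -156329 + 188073 = 31744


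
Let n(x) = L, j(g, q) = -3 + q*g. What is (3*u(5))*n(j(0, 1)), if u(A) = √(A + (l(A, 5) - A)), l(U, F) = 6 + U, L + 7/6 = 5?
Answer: 23*√11/2 ≈ 38.141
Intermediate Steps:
L = 23/6 (L = -7/6 + 5 = 23/6 ≈ 3.8333)
j(g, q) = -3 + g*q
n(x) = 23/6
u(A) = √(6 + A) (u(A) = √(A + ((6 + A) - A)) = √(A + 6) = √(6 + A))
(3*u(5))*n(j(0, 1)) = (3*√(6 + 5))*(23/6) = (3*√11)*(23/6) = 23*√11/2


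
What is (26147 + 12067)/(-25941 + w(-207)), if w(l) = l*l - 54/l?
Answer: 48829/21605 ≈ 2.2601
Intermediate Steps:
w(l) = l**2 - 54/l
(26147 + 12067)/(-25941 + w(-207)) = (26147 + 12067)/(-25941 + (-54 + (-207)**3)/(-207)) = 38214/(-25941 - (-54 - 8869743)/207) = 38214/(-25941 - 1/207*(-8869797)) = 38214/(-25941 + 985533/23) = 38214/(388890/23) = 38214*(23/388890) = 48829/21605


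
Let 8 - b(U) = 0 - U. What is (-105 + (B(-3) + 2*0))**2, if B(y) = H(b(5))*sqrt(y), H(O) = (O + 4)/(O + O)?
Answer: 7452033/676 - 1785*I*sqrt(3)/13 ≈ 11024.0 - 237.82*I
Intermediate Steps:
b(U) = 8 + U (b(U) = 8 - (0 - U) = 8 - (-1)*U = 8 + U)
H(O) = (4 + O)/(2*O) (H(O) = (4 + O)/((2*O)) = (4 + O)*(1/(2*O)) = (4 + O)/(2*O))
B(y) = 17*sqrt(y)/26 (B(y) = ((4 + (8 + 5))/(2*(8 + 5)))*sqrt(y) = ((1/2)*(4 + 13)/13)*sqrt(y) = ((1/2)*(1/13)*17)*sqrt(y) = 17*sqrt(y)/26)
(-105 + (B(-3) + 2*0))**2 = (-105 + (17*sqrt(-3)/26 + 2*0))**2 = (-105 + (17*(I*sqrt(3))/26 + 0))**2 = (-105 + (17*I*sqrt(3)/26 + 0))**2 = (-105 + 17*I*sqrt(3)/26)**2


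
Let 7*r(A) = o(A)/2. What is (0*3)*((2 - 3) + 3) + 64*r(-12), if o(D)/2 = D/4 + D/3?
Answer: -64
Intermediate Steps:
o(D) = 7*D/6 (o(D) = 2*(D/4 + D/3) = 2*(7*D/12) = 7*D/6)
r(A) = A/12 (r(A) = ((7*A/6)/2)/7 = ((7*A/6)*(½))/7 = (7*A/12)/7 = A/12)
(0*3)*((2 - 3) + 3) + 64*r(-12) = (0*3)*((2 - 3) + 3) + 64*((1/12)*(-12)) = 0*(-1 + 3) + 64*(-1) = 0*2 - 64 = 0 - 64 = -64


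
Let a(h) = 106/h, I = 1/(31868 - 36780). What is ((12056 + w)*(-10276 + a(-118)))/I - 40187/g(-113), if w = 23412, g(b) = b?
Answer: 11936790511151129/6667 ≈ 1.7904e+12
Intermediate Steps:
I = -1/4912 (I = 1/(-4912) = -1/4912 ≈ -0.00020358)
((12056 + w)*(-10276 + a(-118)))/I - 40187/g(-113) = ((12056 + 23412)*(-10276 + 106/(-118)))/(-1/4912) - 40187/(-113) = (35468*(-10276 + 106*(-1/118)))*(-4912) - 40187*(-1/113) = (35468*(-10276 - 53/59))*(-4912) + 40187/113 = (35468*(-606337/59))*(-4912) + 40187/113 = -21505560716/59*(-4912) + 40187/113 = 105635314236992/59 + 40187/113 = 11936790511151129/6667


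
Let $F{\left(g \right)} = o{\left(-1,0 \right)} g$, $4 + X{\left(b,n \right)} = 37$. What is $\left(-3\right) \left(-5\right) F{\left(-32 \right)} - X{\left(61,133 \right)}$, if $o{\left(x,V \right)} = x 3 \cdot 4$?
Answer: $5727$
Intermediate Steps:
$o{\left(x,V \right)} = 12 x$ ($o{\left(x,V \right)} = 3 x 4 = 12 x$)
$X{\left(b,n \right)} = 33$ ($X{\left(b,n \right)} = -4 + 37 = 33$)
$F{\left(g \right)} = - 12 g$ ($F{\left(g \right)} = 12 \left(-1\right) g = - 12 g$)
$\left(-3\right) \left(-5\right) F{\left(-32 \right)} - X{\left(61,133 \right)} = \left(-3\right) \left(-5\right) \left(\left(-12\right) \left(-32\right)\right) - 33 = 15 \cdot 384 - 33 = 5760 - 33 = 5727$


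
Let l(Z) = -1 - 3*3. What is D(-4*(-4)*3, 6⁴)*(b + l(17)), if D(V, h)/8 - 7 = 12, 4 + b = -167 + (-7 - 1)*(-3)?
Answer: -23864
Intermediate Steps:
l(Z) = -10 (l(Z) = -1 - 9 = -10)
b = -147 (b = -4 + (-167 + (-7 - 1)*(-3)) = -4 + (-167 - 8*(-3)) = -4 + (-167 + 24) = -4 - 143 = -147)
D(V, h) = 152 (D(V, h) = 56 + 8*12 = 56 + 96 = 152)
D(-4*(-4)*3, 6⁴)*(b + l(17)) = 152*(-147 - 10) = 152*(-157) = -23864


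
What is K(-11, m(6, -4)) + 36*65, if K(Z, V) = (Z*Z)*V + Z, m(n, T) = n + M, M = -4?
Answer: 2571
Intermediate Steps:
m(n, T) = -4 + n (m(n, T) = n - 4 = -4 + n)
K(Z, V) = Z + V*Z**2 (K(Z, V) = Z**2*V + Z = V*Z**2 + Z = Z + V*Z**2)
K(-11, m(6, -4)) + 36*65 = -11*(1 + (-4 + 6)*(-11)) + 36*65 = -11*(1 + 2*(-11)) + 2340 = -11*(1 - 22) + 2340 = -11*(-21) + 2340 = 231 + 2340 = 2571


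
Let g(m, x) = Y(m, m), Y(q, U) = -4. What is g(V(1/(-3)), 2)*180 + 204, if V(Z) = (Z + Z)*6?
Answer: -516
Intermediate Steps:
V(Z) = 12*Z (V(Z) = (2*Z)*6 = 12*Z)
g(m, x) = -4
g(V(1/(-3)), 2)*180 + 204 = -4*180 + 204 = -720 + 204 = -516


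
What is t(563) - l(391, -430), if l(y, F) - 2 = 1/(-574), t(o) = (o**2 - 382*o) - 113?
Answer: 58426313/574 ≈ 1.0179e+5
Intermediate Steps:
t(o) = -113 + o**2 - 382*o
l(y, F) = 1147/574 (l(y, F) = 2 + 1/(-574) = 2 - 1/574 = 1147/574)
t(563) - l(391, -430) = (-113 + 563**2 - 382*563) - 1*1147/574 = (-113 + 316969 - 215066) - 1147/574 = 101790 - 1147/574 = 58426313/574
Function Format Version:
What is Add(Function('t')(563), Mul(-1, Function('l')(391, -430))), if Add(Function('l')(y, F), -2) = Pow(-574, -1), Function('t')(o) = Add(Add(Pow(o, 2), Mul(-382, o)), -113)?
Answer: Rational(58426313, 574) ≈ 1.0179e+5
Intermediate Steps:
Function('t')(o) = Add(-113, Pow(o, 2), Mul(-382, o))
Function('l')(y, F) = Rational(1147, 574) (Function('l')(y, F) = Add(2, Pow(-574, -1)) = Add(2, Rational(-1, 574)) = Rational(1147, 574))
Add(Function('t')(563), Mul(-1, Function('l')(391, -430))) = Add(Add(-113, Pow(563, 2), Mul(-382, 563)), Mul(-1, Rational(1147, 574))) = Add(Add(-113, 316969, -215066), Rational(-1147, 574)) = Add(101790, Rational(-1147, 574)) = Rational(58426313, 574)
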